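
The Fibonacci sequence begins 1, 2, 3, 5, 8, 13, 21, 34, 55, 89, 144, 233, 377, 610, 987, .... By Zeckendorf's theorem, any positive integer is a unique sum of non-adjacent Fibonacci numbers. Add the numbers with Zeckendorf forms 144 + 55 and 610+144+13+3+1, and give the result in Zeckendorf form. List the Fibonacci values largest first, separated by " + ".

The two numbers are 199 and 771, so their sum is 970.
Repeatedly subtract the largest Fibonacci number that fits:
970: greatest Fibonacci not exceeding it is 610, leaving 360
360: greatest Fibonacci not exceeding it is 233, leaving 127
127: greatest Fibonacci not exceeding it is 89, leaving 38
38: greatest Fibonacci not exceeding it is 34, leaving 4
4: greatest Fibonacci not exceeding it is 3, leaving 1
1: greatest Fibonacci not exceeding it is 1, leaving 0

610 + 233 + 89 + 34 + 3 + 1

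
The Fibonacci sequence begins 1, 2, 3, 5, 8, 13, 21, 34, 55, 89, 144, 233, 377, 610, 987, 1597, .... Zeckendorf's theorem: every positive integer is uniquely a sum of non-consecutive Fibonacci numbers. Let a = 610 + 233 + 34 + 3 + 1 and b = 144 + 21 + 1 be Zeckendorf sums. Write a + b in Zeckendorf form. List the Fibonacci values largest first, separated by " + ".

987 + 55 + 5

The two numbers are 881 and 166, so their sum is 1047.
largest Fibonacci ≤ 1047 is 987; 1047 − 987 = 60
largest Fibonacci ≤ 60 is 55; 60 − 55 = 5
largest Fibonacci ≤ 5 is 5; 5 − 5 = 0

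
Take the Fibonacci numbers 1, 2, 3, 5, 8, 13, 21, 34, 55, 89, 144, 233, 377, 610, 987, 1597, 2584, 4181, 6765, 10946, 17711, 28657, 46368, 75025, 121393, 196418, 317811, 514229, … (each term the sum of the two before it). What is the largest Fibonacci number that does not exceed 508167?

317811

317811 ≤ 508167 < 514229, so the largest Fibonacci number not exceeding 508167 is 317811.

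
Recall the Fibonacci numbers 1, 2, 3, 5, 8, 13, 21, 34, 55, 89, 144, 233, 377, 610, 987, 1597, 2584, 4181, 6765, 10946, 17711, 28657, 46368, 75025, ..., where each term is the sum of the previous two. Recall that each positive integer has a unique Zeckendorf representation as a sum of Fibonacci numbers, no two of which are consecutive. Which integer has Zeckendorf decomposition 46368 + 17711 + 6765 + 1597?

46368 + 17711 + 6765 + 1597 = 72441.

72441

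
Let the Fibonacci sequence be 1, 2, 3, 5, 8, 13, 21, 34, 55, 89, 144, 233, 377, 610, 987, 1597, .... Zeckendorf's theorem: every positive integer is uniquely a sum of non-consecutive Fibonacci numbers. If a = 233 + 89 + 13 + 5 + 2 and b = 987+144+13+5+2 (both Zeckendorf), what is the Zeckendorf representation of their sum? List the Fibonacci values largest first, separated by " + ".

987 + 377 + 89 + 34 + 5 + 1

The two numbers are 342 and 1151, so their sum is 1493.
Greedy algorithm:
largest Fibonacci ≤ 1493 is 987; 1493 − 987 = 506
largest Fibonacci ≤ 506 is 377; 506 − 377 = 129
largest Fibonacci ≤ 129 is 89; 129 − 89 = 40
largest Fibonacci ≤ 40 is 34; 40 − 34 = 6
largest Fibonacci ≤ 6 is 5; 6 − 5 = 1
largest Fibonacci ≤ 1 is 1; 1 − 1 = 0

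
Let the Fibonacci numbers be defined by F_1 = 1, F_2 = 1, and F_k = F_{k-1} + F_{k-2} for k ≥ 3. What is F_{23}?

Iterating the recurrence up to F_{19} = 4181 and F_{18} = 2584:
F_{20} = F_{19} + F_{18} = 4181 + 2584 = 6765
F_{21} = F_{20} + F_{19} = 6765 + 4181 = 10946
F_{22} = F_{21} + F_{20} = 10946 + 6765 = 17711
F_{23} = F_{22} + F_{21} = 17711 + 10946 = 28657

28657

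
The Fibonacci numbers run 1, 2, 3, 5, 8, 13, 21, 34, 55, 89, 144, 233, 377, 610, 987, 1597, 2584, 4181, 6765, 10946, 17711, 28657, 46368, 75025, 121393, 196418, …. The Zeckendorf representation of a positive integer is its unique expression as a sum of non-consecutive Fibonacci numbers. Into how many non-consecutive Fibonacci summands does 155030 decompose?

8

largest Fibonacci ≤ 155030 is 121393; 155030 − 121393 = 33637
largest Fibonacci ≤ 33637 is 28657; 33637 − 28657 = 4980
largest Fibonacci ≤ 4980 is 4181; 4980 − 4181 = 799
largest Fibonacci ≤ 799 is 610; 799 − 610 = 189
largest Fibonacci ≤ 189 is 144; 189 − 144 = 45
largest Fibonacci ≤ 45 is 34; 45 − 34 = 11
largest Fibonacci ≤ 11 is 8; 11 − 8 = 3
largest Fibonacci ≤ 3 is 3; 3 − 3 = 0
155030 = 121393 + 28657 + 4181 + 610 + 144 + 34 + 8 + 3, which has 8 terms.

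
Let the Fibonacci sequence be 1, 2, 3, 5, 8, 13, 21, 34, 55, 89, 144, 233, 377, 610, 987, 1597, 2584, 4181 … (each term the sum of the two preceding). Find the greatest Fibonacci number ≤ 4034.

2584

2584 ≤ 4034 < 4181, so the largest Fibonacci number not exceeding 4034 is 2584.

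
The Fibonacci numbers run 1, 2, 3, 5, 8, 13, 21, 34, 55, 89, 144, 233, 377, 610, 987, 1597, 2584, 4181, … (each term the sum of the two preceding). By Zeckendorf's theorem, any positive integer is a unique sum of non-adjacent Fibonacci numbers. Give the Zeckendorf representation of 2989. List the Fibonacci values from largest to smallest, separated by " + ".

2584 + 377 + 21 + 5 + 2

largest Fibonacci ≤ 2989 is 2584; 2989 − 2584 = 405
largest Fibonacci ≤ 405 is 377; 405 − 377 = 28
largest Fibonacci ≤ 28 is 21; 28 − 21 = 7
largest Fibonacci ≤ 7 is 5; 7 − 5 = 2
largest Fibonacci ≤ 2 is 2; 2 − 2 = 0
So 2989 = 2584 + 377 + 21 + 5 + 2, with no two terms consecutive in the sequence.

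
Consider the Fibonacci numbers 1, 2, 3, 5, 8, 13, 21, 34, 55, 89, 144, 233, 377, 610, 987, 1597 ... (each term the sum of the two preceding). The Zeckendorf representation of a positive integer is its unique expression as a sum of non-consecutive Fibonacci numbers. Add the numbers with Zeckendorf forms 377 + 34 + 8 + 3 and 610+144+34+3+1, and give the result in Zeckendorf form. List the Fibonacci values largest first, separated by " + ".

The two numbers are 422 and 792, so their sum is 1214.
1214 − 987 = 227
227 − 144 = 83
83 − 55 = 28
28 − 21 = 7
7 − 5 = 2
2 − 2 = 0

987 + 144 + 55 + 21 + 5 + 2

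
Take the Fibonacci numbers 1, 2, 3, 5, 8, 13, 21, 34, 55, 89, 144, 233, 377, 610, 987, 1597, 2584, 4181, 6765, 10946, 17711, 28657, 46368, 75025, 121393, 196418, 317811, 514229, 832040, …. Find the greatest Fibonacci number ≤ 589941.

514229 ≤ 589941 < 832040, so the largest Fibonacci number not exceeding 589941 is 514229.

514229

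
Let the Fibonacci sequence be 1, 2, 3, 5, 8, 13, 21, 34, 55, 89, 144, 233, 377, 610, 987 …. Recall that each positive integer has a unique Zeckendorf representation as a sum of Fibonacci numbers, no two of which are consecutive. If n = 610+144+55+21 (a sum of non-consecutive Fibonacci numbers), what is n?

830

610+144+55+21 = 830.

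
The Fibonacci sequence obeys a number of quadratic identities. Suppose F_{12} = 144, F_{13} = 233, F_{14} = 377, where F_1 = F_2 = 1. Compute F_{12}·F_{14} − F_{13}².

-1

144·377 − 233² = 54288 − 54289 = -1. (Cassini's identity: F_{k−1}F_{k+1} − F_k² = (−1)^k.)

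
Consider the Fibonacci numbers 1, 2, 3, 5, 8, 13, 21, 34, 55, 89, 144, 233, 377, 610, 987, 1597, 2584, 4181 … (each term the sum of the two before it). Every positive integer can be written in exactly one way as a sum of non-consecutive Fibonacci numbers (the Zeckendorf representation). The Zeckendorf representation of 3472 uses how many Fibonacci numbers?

6

Greedily peel off the largest Fibonacci term at each step:
largest Fibonacci ≤ 3472 is 2584; 3472 − 2584 = 888
largest Fibonacci ≤ 888 is 610; 888 − 610 = 278
largest Fibonacci ≤ 278 is 233; 278 − 233 = 45
largest Fibonacci ≤ 45 is 34; 45 − 34 = 11
largest Fibonacci ≤ 11 is 8; 11 − 8 = 3
largest Fibonacci ≤ 3 is 3; 3 − 3 = 0
3472 = 2584 + 610 + 233 + 34 + 8 + 3, which has 6 terms.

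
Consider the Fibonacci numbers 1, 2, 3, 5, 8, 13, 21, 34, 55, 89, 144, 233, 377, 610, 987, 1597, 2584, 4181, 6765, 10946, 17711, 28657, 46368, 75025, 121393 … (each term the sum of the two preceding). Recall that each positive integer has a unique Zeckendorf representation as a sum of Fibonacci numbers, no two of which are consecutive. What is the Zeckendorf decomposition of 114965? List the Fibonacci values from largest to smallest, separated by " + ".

75025 + 28657 + 10946 + 233 + 89 + 13 + 2

114965: greatest Fibonacci not exceeding it is 75025, leaving 39940
39940: greatest Fibonacci not exceeding it is 28657, leaving 11283
11283: greatest Fibonacci not exceeding it is 10946, leaving 337
337: greatest Fibonacci not exceeding it is 233, leaving 104
104: greatest Fibonacci not exceeding it is 89, leaving 15
15: greatest Fibonacci not exceeding it is 13, leaving 2
2: greatest Fibonacci not exceeding it is 2, leaving 0
So 114965 = 75025 + 28657 + 10946 + 233 + 89 + 13 + 2, with no two terms consecutive in the sequence.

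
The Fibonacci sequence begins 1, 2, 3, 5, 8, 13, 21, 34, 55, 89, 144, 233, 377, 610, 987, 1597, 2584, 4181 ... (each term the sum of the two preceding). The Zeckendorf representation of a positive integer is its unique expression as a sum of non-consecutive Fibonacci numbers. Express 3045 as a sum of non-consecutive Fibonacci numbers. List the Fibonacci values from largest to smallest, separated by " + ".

2584 ≤ 3045 < 4181, so take 2584; remainder 461
377 ≤ 461 < 610, so take 377; remainder 84
55 ≤ 84 < 89, so take 55; remainder 29
21 ≤ 29 < 34, so take 21; remainder 8
8 ≤ 8 < 13, so take 8; remainder 0
So 3045 = 2584 + 377 + 55 + 21 + 8, with no two terms consecutive in the sequence.

2584 + 377 + 55 + 21 + 8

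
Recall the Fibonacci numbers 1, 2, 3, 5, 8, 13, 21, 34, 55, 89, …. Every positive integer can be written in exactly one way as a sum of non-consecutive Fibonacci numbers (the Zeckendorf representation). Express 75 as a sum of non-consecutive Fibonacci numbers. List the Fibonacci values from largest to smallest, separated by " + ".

Greedy algorithm:
75 − 55 = 20
20 − 13 = 7
7 − 5 = 2
2 − 2 = 0
So 75 = 55 + 13 + 5 + 2, with no two terms consecutive in the sequence.

55 + 13 + 5 + 2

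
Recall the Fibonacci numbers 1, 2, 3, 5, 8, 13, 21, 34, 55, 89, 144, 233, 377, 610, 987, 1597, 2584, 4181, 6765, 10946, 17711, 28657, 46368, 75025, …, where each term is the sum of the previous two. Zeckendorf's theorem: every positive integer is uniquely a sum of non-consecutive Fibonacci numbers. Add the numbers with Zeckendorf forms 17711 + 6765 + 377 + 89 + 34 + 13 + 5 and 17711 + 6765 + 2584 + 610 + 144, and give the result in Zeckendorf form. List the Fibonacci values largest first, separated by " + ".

The two numbers are 24994 and 27814, so their sum is 52808.
subtract 46368 from 52808: 6440 remains
subtract 4181 from 6440: 2259 remains
subtract 1597 from 2259: 662 remains
subtract 610 from 662: 52 remains
subtract 34 from 52: 18 remains
subtract 13 from 18: 5 remains
subtract 5 from 5: 0 remains

46368 + 4181 + 1597 + 610 + 34 + 13 + 5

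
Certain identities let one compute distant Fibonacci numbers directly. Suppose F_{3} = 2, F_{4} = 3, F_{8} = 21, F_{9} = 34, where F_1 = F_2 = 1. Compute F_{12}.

By the addition formula F_{m+n} = F_m F_{n+1} + F_{m−1} F_n with m=4, n=8: F_{12} = 3·34 + 2·21 = 102 + 42 = 144.

144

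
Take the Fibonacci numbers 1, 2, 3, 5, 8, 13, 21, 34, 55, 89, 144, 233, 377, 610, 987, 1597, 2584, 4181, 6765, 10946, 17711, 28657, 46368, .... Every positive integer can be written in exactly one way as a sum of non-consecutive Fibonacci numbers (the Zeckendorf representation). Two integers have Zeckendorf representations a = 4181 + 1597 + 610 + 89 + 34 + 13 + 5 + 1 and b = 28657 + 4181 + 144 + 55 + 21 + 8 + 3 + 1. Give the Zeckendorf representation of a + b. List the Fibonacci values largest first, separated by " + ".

28657 + 6765 + 2584 + 987 + 377 + 144 + 55 + 21 + 8 + 2

The two numbers are 6530 and 33070, so their sum is 39600.
Greedy algorithm:
39600 − 28657 = 10943
10943 − 6765 = 4178
4178 − 2584 = 1594
1594 − 987 = 607
607 − 377 = 230
230 − 144 = 86
86 − 55 = 31
31 − 21 = 10
10 − 8 = 2
2 − 2 = 0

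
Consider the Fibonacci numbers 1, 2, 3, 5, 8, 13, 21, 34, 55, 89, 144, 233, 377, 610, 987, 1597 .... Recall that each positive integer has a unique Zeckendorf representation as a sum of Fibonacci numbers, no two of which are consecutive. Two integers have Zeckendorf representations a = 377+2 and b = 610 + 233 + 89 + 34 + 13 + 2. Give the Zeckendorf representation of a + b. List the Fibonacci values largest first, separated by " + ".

The two numbers are 379 and 981, so their sum is 1360.
987 ≤ 1360 < 1597, so take 987; remainder 373
233 ≤ 373 < 377, so take 233; remainder 140
89 ≤ 140 < 144, so take 89; remainder 51
34 ≤ 51 < 55, so take 34; remainder 17
13 ≤ 17 < 21, so take 13; remainder 4
3 ≤ 4 < 5, so take 3; remainder 1
1 ≤ 1 < 2, so take 1; remainder 0

987 + 233 + 89 + 34 + 13 + 3 + 1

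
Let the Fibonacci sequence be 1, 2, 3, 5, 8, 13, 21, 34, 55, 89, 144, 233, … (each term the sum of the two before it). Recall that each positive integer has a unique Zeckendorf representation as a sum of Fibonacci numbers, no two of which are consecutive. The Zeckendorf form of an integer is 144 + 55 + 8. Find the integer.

207

144 + 55 + 8 = 207.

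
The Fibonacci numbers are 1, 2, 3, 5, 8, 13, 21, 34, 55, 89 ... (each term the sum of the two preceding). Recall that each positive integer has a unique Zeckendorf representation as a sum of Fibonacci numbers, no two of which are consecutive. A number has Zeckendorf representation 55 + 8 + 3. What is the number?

66

55 + 8 + 3 = 66.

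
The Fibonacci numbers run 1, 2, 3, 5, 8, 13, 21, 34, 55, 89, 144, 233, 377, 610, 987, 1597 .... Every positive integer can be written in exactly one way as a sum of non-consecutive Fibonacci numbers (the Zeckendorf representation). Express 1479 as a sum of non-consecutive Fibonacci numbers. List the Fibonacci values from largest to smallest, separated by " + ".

987 + 377 + 89 + 21 + 5

Greedily peel off the largest Fibonacci term at each step:
987 ≤ 1479 < 1597, so take 987; remainder 492
377 ≤ 492 < 610, so take 377; remainder 115
89 ≤ 115 < 144, so take 89; remainder 26
21 ≤ 26 < 34, so take 21; remainder 5
5 ≤ 5 < 8, so take 5; remainder 0
So 1479 = 987 + 377 + 89 + 21 + 5, with no two terms consecutive in the sequence.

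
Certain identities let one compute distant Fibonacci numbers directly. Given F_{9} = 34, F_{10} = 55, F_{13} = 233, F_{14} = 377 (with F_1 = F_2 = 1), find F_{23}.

By the addition formula F_{m+n} = F_m F_{n+1} + F_{m−1} F_n with m=14, n=9: F_{23} = 377·55 + 233·34 = 20735 + 7922 = 28657.

28657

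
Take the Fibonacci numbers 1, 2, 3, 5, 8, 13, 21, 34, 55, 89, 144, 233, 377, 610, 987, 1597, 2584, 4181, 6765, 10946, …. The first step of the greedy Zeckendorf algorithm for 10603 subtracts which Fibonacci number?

6765

6765 ≤ 10603 < 10946, so the largest Fibonacci number not exceeding 10603 is 6765.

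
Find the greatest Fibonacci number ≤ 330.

233 ≤ 330 < 377, so the largest Fibonacci number not exceeding 330 is 233.

233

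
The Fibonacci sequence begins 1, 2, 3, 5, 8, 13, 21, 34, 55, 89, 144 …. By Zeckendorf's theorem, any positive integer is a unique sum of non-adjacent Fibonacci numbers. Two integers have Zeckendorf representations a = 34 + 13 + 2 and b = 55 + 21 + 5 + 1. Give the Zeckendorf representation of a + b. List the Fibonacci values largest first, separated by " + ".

89 + 34 + 8

The two numbers are 49 and 82, so their sum is 131.
131: greatest Fibonacci not exceeding it is 89, leaving 42
42: greatest Fibonacci not exceeding it is 34, leaving 8
8: greatest Fibonacci not exceeding it is 8, leaving 0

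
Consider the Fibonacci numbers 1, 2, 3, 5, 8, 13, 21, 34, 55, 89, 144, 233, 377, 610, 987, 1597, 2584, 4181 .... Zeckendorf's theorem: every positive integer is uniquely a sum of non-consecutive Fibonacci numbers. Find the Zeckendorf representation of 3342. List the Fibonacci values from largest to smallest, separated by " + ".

2584 + 610 + 144 + 3 + 1

3342 − 2584 = 758
758 − 610 = 148
148 − 144 = 4
4 − 3 = 1
1 − 1 = 0
So 3342 = 2584 + 610 + 144 + 3 + 1, with no two terms consecutive in the sequence.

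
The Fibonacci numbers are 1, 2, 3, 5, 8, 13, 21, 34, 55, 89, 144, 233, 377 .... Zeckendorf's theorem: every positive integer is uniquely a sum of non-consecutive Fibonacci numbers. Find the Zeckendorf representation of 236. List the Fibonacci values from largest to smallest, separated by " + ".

236 − 233 = 3
3 − 3 = 0
So 236 = 233 + 3, with no two terms consecutive in the sequence.

233 + 3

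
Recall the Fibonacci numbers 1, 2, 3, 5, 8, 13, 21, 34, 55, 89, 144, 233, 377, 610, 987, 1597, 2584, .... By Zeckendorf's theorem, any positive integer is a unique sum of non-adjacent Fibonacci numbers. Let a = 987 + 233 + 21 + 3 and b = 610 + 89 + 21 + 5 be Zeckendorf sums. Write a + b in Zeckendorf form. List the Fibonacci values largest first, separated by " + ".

1597 + 233 + 89 + 34 + 13 + 3

The two numbers are 1244 and 725, so their sum is 1969.
1969: greatest Fibonacci not exceeding it is 1597, leaving 372
372: greatest Fibonacci not exceeding it is 233, leaving 139
139: greatest Fibonacci not exceeding it is 89, leaving 50
50: greatest Fibonacci not exceeding it is 34, leaving 16
16: greatest Fibonacci not exceeding it is 13, leaving 3
3: greatest Fibonacci not exceeding it is 3, leaving 0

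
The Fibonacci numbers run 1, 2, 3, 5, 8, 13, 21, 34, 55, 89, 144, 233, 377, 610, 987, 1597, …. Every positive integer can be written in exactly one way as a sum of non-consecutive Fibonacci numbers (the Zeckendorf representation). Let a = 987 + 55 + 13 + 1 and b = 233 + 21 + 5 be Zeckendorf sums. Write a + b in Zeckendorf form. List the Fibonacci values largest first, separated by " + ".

987 + 233 + 89 + 5 + 1

The two numbers are 1056 and 259, so their sum is 1315.
1315 − 987 = 328
328 − 233 = 95
95 − 89 = 6
6 − 5 = 1
1 − 1 = 0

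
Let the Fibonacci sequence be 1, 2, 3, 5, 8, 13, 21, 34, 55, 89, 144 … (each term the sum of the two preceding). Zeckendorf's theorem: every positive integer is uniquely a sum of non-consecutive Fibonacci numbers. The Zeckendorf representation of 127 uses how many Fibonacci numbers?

4

largest Fibonacci ≤ 127 is 89; 127 − 89 = 38
largest Fibonacci ≤ 38 is 34; 38 − 34 = 4
largest Fibonacci ≤ 4 is 3; 4 − 3 = 1
largest Fibonacci ≤ 1 is 1; 1 − 1 = 0
127 = 89 + 34 + 3 + 1, which has 4 terms.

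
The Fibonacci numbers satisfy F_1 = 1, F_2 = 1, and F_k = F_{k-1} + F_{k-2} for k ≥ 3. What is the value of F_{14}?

377

Iterating the recurrence up to F_{8} = 21 and F_{7} = 13:
F_{9} = F_{8} + F_{7} = 21 + 13 = 34
F_{10} = F_{9} + F_{8} = 34 + 21 = 55
F_{11} = F_{10} + F_{9} = 55 + 34 = 89
F_{12} = F_{11} + F_{10} = 89 + 55 = 144
F_{13} = F_{12} + F_{11} = 144 + 89 = 233
F_{14} = F_{13} + F_{12} = 233 + 144 = 377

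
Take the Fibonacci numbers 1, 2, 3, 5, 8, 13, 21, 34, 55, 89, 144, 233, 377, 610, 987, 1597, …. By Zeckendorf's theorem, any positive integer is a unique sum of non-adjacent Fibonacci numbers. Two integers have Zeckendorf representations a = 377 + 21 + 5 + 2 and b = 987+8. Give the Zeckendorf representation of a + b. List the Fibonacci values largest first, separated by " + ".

987 + 377 + 34 + 2

The two numbers are 405 and 995, so their sum is 1400.
Repeatedly subtract the largest Fibonacci number that fits:
987 ≤ 1400 < 1597, so take 987; remainder 413
377 ≤ 413 < 610, so take 377; remainder 36
34 ≤ 36 < 55, so take 34; remainder 2
2 ≤ 2 < 3, so take 2; remainder 0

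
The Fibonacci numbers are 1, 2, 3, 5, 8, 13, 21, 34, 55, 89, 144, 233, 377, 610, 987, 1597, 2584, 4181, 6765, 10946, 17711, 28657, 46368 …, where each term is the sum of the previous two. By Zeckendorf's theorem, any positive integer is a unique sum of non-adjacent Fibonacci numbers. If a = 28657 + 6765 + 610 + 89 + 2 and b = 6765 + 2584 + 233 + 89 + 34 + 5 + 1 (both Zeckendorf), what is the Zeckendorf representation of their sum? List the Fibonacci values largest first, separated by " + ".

The two numbers are 36123 and 9711, so their sum is 45834.
45834: greatest Fibonacci not exceeding it is 28657, leaving 17177
17177: greatest Fibonacci not exceeding it is 10946, leaving 6231
6231: greatest Fibonacci not exceeding it is 4181, leaving 2050
2050: greatest Fibonacci not exceeding it is 1597, leaving 453
453: greatest Fibonacci not exceeding it is 377, leaving 76
76: greatest Fibonacci not exceeding it is 55, leaving 21
21: greatest Fibonacci not exceeding it is 21, leaving 0

28657 + 10946 + 4181 + 1597 + 377 + 55 + 21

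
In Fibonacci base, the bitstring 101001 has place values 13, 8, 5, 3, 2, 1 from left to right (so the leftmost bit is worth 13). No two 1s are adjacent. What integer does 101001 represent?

Summing the place values of the 1 bits: 13 + 5 + 1 = 19.

19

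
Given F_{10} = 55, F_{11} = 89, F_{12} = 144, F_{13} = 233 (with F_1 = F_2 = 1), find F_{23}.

By the addition formula F_{m+n} = F_m F_{n+1} + F_{m−1} F_n with m=13, n=10: F_{23} = 233·89 + 144·55 = 20737 + 7920 = 28657.

28657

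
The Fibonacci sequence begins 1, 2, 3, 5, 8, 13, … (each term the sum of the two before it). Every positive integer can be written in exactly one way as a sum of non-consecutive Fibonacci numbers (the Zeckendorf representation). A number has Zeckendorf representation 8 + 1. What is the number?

9

8 + 1 = 9.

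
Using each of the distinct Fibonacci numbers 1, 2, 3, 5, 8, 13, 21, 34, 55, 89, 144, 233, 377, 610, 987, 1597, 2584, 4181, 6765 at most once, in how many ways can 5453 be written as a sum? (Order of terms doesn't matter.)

5453 = 4181+987+233+34+13+5 = 4181+987+233+34+13+3+2 = 4181+987+144+89+34+13+5 = … (33 more), for 36 in all.

36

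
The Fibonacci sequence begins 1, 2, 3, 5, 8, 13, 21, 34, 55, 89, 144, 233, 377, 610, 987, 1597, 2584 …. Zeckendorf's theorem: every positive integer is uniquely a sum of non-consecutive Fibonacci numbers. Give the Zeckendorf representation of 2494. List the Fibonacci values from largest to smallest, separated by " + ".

Repeatedly subtract the largest Fibonacci number that fits:
2494 − 1597 = 897
897 − 610 = 287
287 − 233 = 54
54 − 34 = 20
20 − 13 = 7
7 − 5 = 2
2 − 2 = 0
So 2494 = 1597 + 610 + 233 + 34 + 13 + 5 + 2, with no two terms consecutive in the sequence.

1597 + 610 + 233 + 34 + 13 + 5 + 2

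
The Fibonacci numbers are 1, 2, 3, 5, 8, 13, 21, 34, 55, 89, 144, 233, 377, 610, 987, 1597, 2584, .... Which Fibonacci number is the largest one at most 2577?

1597

1597 ≤ 2577 < 2584, so the largest Fibonacci number not exceeding 2577 is 1597.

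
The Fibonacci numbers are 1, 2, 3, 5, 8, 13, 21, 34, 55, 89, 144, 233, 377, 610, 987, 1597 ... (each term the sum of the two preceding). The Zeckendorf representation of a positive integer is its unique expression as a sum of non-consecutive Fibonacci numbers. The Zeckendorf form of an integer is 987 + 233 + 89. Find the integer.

1309

987 + 233 + 89 = 1309.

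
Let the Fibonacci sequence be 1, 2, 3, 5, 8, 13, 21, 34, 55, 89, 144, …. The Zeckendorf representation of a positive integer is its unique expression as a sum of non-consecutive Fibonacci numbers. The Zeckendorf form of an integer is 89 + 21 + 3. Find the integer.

89 + 21 + 3 = 113.

113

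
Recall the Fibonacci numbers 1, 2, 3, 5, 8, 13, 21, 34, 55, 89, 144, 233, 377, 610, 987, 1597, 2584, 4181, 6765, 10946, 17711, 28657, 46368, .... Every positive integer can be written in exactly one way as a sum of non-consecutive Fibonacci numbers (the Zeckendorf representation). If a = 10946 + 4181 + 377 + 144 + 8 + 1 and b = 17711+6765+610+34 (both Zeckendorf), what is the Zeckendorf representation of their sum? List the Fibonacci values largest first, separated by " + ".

28657 + 10946 + 987 + 144 + 34 + 8 + 1

The two numbers are 15657 and 25120, so their sum is 40777.
Greedy algorithm:
28657 ≤ 40777 < 46368, so take 28657; remainder 12120
10946 ≤ 12120 < 17711, so take 10946; remainder 1174
987 ≤ 1174 < 1597, so take 987; remainder 187
144 ≤ 187 < 233, so take 144; remainder 43
34 ≤ 43 < 55, so take 34; remainder 9
8 ≤ 9 < 13, so take 8; remainder 1
1 ≤ 1 < 2, so take 1; remainder 0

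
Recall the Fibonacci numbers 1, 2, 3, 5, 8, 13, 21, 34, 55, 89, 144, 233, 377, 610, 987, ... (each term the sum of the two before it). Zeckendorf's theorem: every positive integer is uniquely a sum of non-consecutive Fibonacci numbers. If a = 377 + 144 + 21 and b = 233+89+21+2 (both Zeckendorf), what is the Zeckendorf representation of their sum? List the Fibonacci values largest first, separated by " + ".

The two numbers are 542 and 345, so their sum is 887.
Greedy algorithm:
largest Fibonacci ≤ 887 is 610; 887 − 610 = 277
largest Fibonacci ≤ 277 is 233; 277 − 233 = 44
largest Fibonacci ≤ 44 is 34; 44 − 34 = 10
largest Fibonacci ≤ 10 is 8; 10 − 8 = 2
largest Fibonacci ≤ 2 is 2; 2 − 2 = 0

610 + 233 + 34 + 8 + 2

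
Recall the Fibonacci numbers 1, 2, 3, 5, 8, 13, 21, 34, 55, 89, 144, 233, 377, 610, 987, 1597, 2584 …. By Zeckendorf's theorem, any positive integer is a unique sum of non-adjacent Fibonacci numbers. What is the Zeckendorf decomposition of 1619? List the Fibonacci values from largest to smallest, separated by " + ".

1597 + 21 + 1

largest Fibonacci ≤ 1619 is 1597; 1619 − 1597 = 22
largest Fibonacci ≤ 22 is 21; 22 − 21 = 1
largest Fibonacci ≤ 1 is 1; 1 − 1 = 0
So 1619 = 1597 + 21 + 1, with no two terms consecutive in the sequence.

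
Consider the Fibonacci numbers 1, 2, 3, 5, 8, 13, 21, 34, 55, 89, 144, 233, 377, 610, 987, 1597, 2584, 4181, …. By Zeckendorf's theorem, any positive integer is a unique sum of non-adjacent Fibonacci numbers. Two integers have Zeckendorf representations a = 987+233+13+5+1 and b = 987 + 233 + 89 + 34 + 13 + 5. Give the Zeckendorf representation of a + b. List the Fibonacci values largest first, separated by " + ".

The two numbers are 1239 and 1361, so their sum is 2600.
largest Fibonacci ≤ 2600 is 2584; 2600 − 2584 = 16
largest Fibonacci ≤ 16 is 13; 16 − 13 = 3
largest Fibonacci ≤ 3 is 3; 3 − 3 = 0

2584 + 13 + 3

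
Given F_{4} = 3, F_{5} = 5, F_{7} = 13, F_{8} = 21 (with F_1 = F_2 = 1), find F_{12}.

By the addition formula F_{m+n} = F_m F_{n+1} + F_{m−1} F_n with m=8, n=4: F_{12} = 21·5 + 13·3 = 105 + 39 = 144.

144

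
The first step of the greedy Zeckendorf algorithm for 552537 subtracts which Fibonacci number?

514229 ≤ 552537 < 832040, so the largest Fibonacci number not exceeding 552537 is 514229.

514229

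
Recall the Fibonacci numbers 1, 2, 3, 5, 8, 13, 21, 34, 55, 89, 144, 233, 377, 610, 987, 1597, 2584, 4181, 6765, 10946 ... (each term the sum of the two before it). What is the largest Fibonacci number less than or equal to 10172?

6765

6765 ≤ 10172 < 10946, so the largest Fibonacci number not exceeding 10172 is 6765.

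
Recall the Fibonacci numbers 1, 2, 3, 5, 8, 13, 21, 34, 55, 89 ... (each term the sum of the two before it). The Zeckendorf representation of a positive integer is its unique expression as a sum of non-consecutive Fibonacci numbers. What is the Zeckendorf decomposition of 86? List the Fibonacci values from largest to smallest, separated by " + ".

86: greatest Fibonacci not exceeding it is 55, leaving 31
31: greatest Fibonacci not exceeding it is 21, leaving 10
10: greatest Fibonacci not exceeding it is 8, leaving 2
2: greatest Fibonacci not exceeding it is 2, leaving 0
So 86 = 55 + 21 + 8 + 2, with no two terms consecutive in the sequence.

55 + 21 + 8 + 2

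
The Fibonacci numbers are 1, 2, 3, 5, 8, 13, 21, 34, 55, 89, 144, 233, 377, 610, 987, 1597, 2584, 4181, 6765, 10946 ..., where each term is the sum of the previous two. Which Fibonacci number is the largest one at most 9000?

6765

6765 ≤ 9000 < 10946, so the largest Fibonacci number not exceeding 9000 is 6765.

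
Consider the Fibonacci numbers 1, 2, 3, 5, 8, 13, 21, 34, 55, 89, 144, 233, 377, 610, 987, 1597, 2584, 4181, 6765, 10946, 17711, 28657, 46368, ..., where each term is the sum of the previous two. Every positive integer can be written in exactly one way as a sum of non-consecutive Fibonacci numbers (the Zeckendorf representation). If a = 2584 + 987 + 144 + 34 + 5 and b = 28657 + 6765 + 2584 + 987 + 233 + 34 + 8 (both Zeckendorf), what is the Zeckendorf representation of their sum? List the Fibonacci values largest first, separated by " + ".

The two numbers are 3754 and 39268, so their sum is 43022.
43022 − 28657 = 14365
14365 − 10946 = 3419
3419 − 2584 = 835
835 − 610 = 225
225 − 144 = 81
81 − 55 = 26
26 − 21 = 5
5 − 5 = 0

28657 + 10946 + 2584 + 610 + 144 + 55 + 21 + 5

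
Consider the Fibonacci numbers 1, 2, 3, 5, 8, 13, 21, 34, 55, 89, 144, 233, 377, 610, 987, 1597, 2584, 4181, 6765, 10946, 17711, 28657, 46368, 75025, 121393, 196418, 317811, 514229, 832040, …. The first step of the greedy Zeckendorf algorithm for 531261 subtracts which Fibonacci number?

514229 ≤ 531261 < 832040, so the largest Fibonacci number not exceeding 531261 is 514229.

514229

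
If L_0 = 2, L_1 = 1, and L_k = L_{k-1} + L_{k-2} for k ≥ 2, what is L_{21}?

Iterating the recurrence up to L_{15} = 1364 and L_{14} = 843:
L_{16} = L_{15} + L_{14} = 1364 + 843 = 2207
L_{17} = L_{16} + L_{15} = 2207 + 1364 = 3571
L_{18} = L_{17} + L_{16} = 3571 + 2207 = 5778
L_{19} = L_{18} + L_{17} = 5778 + 3571 = 9349
L_{20} = L_{19} + L_{18} = 9349 + 5778 = 15127
L_{21} = L_{20} + L_{19} = 15127 + 9349 = 24476

24476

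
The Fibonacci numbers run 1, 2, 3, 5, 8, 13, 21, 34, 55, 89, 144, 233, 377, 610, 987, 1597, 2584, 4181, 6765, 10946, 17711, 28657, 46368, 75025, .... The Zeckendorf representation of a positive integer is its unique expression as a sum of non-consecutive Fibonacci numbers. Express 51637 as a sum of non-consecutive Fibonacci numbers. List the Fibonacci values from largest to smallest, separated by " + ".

46368 + 4181 + 987 + 89 + 8 + 3 + 1

46368 ≤ 51637 < 75025, so take 46368; remainder 5269
4181 ≤ 5269 < 6765, so take 4181; remainder 1088
987 ≤ 1088 < 1597, so take 987; remainder 101
89 ≤ 101 < 144, so take 89; remainder 12
8 ≤ 12 < 13, so take 8; remainder 4
3 ≤ 4 < 5, so take 3; remainder 1
1 ≤ 1 < 2, so take 1; remainder 0
So 51637 = 46368 + 4181 + 987 + 89 + 8 + 3 + 1, with no two terms consecutive in the sequence.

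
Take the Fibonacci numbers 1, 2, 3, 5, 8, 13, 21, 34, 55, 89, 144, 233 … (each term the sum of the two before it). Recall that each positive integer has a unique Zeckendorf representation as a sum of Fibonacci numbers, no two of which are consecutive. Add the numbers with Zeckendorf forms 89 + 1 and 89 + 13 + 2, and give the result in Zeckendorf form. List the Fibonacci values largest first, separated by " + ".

The two numbers are 90 and 104, so their sum is 194.
194: greatest Fibonacci not exceeding it is 144, leaving 50
50: greatest Fibonacci not exceeding it is 34, leaving 16
16: greatest Fibonacci not exceeding it is 13, leaving 3
3: greatest Fibonacci not exceeding it is 3, leaving 0

144 + 34 + 13 + 3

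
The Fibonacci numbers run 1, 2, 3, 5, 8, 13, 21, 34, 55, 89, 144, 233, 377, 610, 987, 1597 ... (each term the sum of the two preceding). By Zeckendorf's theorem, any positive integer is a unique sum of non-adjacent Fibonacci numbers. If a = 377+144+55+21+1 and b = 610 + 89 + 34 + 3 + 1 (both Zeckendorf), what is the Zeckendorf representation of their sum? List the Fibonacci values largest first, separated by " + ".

987 + 233 + 89 + 21 + 5

The two numbers are 598 and 737, so their sum is 1335.
Greedy algorithm:
1335: greatest Fibonacci not exceeding it is 987, leaving 348
348: greatest Fibonacci not exceeding it is 233, leaving 115
115: greatest Fibonacci not exceeding it is 89, leaving 26
26: greatest Fibonacci not exceeding it is 21, leaving 5
5: greatest Fibonacci not exceeding it is 5, leaving 0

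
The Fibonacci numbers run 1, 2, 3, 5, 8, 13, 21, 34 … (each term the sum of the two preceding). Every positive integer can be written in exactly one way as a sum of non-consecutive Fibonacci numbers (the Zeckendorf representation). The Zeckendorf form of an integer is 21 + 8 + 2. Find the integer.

31

21 + 8 + 2 = 31.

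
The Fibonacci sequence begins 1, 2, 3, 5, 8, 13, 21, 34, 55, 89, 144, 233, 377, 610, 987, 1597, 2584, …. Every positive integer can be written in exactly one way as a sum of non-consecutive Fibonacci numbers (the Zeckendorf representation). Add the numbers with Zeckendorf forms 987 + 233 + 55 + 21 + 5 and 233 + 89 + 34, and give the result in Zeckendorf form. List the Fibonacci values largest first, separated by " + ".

1597 + 55 + 5

The two numbers are 1301 and 356, so their sum is 1657.
take 1597 (≤ 1657); 1657 − 1597 = 60
take 55 (≤ 60); 60 − 55 = 5
take 5 (≤ 5); 5 − 5 = 0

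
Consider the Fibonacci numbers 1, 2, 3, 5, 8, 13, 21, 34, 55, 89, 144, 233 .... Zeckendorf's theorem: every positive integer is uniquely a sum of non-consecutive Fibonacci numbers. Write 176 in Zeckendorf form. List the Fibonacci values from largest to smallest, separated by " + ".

144 + 21 + 8 + 3

Greedy algorithm:
largest Fibonacci ≤ 176 is 144; 176 − 144 = 32
largest Fibonacci ≤ 32 is 21; 32 − 21 = 11
largest Fibonacci ≤ 11 is 8; 11 − 8 = 3
largest Fibonacci ≤ 3 is 3; 3 − 3 = 0
So 176 = 144 + 21 + 8 + 3, with no two terms consecutive in the sequence.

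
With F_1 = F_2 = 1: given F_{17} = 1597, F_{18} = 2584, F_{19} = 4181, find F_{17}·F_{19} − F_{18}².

1597·4181 − 2584² = 6677057 − 6677056 = 1. (Cassini's identity: F_{k−1}F_{k+1} − F_k² = (−1)^k.)

1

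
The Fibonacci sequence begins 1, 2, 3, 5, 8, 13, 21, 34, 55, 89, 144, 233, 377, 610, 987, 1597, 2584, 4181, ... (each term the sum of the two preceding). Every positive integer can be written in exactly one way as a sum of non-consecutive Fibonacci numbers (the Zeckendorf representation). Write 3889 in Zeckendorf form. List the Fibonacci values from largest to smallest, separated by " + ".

2584 + 987 + 233 + 55 + 21 + 8 + 1

largest Fibonacci ≤ 3889 is 2584; 3889 − 2584 = 1305
largest Fibonacci ≤ 1305 is 987; 1305 − 987 = 318
largest Fibonacci ≤ 318 is 233; 318 − 233 = 85
largest Fibonacci ≤ 85 is 55; 85 − 55 = 30
largest Fibonacci ≤ 30 is 21; 30 − 21 = 9
largest Fibonacci ≤ 9 is 8; 9 − 8 = 1
largest Fibonacci ≤ 1 is 1; 1 − 1 = 0
So 3889 = 2584 + 987 + 233 + 55 + 21 + 8 + 1, with no two terms consecutive in the sequence.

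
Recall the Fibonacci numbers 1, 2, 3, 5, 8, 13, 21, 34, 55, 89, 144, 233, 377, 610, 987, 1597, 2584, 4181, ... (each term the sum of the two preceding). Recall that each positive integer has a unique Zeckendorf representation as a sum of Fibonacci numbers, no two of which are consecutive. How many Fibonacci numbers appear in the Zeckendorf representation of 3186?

6

2584 ≤ 3186 < 4181, so take 2584; remainder 602
377 ≤ 602 < 610, so take 377; remainder 225
144 ≤ 225 < 233, so take 144; remainder 81
55 ≤ 81 < 89, so take 55; remainder 26
21 ≤ 26 < 34, so take 21; remainder 5
5 ≤ 5 < 8, so take 5; remainder 0
3186 = 2584 + 377 + 144 + 55 + 21 + 5, which has 6 terms.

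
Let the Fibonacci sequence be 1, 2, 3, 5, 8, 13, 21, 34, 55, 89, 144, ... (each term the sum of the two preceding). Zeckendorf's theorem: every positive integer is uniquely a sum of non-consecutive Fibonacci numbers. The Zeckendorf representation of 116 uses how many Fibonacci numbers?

Repeatedly subtract the largest Fibonacci number that fits:
116 − 89 = 27
27 − 21 = 6
6 − 5 = 1
1 − 1 = 0
116 = 89 + 21 + 5 + 1, which has 4 terms.

4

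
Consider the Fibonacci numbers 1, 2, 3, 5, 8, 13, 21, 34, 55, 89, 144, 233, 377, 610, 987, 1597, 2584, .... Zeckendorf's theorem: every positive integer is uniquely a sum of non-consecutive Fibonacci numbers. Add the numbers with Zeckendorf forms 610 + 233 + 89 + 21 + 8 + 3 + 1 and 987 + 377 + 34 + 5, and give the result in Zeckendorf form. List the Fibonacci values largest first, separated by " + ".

The two numbers are 965 and 1403, so their sum is 2368.
take 1597 (≤ 2368); 2368 − 1597 = 771
take 610 (≤ 771); 771 − 610 = 161
take 144 (≤ 161); 161 − 144 = 17
take 13 (≤ 17); 17 − 13 = 4
take 3 (≤ 4); 4 − 3 = 1
take 1 (≤ 1); 1 − 1 = 0

1597 + 610 + 144 + 13 + 3 + 1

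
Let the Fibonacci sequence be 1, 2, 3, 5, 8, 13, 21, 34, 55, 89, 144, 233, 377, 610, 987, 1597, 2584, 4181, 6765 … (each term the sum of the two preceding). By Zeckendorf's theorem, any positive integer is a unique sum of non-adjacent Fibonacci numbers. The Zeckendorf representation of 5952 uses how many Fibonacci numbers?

Greedily peel off the largest Fibonacci term at each step:
take 4181 (≤ 5952); 5952 − 4181 = 1771
take 1597 (≤ 1771); 1771 − 1597 = 174
take 144 (≤ 174); 174 − 144 = 30
take 21 (≤ 30); 30 − 21 = 9
take 8 (≤ 9); 9 − 8 = 1
take 1 (≤ 1); 1 − 1 = 0
5952 = 4181 + 1597 + 144 + 21 + 8 + 1, which has 6 terms.

6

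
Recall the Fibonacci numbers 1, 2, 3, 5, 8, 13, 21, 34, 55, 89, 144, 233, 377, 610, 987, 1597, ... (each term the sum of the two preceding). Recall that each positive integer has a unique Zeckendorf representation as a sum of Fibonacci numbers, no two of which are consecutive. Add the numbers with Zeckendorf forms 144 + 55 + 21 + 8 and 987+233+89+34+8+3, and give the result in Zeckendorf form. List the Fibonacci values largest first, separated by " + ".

The two numbers are 228 and 1354, so their sum is 1582.
Greedy algorithm:
1582: greatest Fibonacci not exceeding it is 987, leaving 595
595: greatest Fibonacci not exceeding it is 377, leaving 218
218: greatest Fibonacci not exceeding it is 144, leaving 74
74: greatest Fibonacci not exceeding it is 55, leaving 19
19: greatest Fibonacci not exceeding it is 13, leaving 6
6: greatest Fibonacci not exceeding it is 5, leaving 1
1: greatest Fibonacci not exceeding it is 1, leaving 0

987 + 377 + 144 + 55 + 13 + 5 + 1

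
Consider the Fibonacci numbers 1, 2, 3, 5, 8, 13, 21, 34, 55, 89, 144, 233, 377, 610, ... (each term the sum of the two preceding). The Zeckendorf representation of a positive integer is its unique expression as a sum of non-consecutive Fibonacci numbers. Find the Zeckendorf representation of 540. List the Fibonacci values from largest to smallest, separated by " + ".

largest Fibonacci ≤ 540 is 377; 540 − 377 = 163
largest Fibonacci ≤ 163 is 144; 163 − 144 = 19
largest Fibonacci ≤ 19 is 13; 19 − 13 = 6
largest Fibonacci ≤ 6 is 5; 6 − 5 = 1
largest Fibonacci ≤ 1 is 1; 1 − 1 = 0
So 540 = 377 + 144 + 13 + 5 + 1, with no two terms consecutive in the sequence.

377 + 144 + 13 + 5 + 1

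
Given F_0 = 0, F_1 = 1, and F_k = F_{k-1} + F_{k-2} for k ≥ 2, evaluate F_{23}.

Iterating the recurrence up to F_{15} = 610 and F_{14} = 377:
F_{16} = F_{15} + F_{14} = 610 + 377 = 987
F_{17} = F_{16} + F_{15} = 987 + 610 = 1597
F_{18} = F_{17} + F_{16} = 1597 + 987 = 2584
F_{19} = F_{18} + F_{17} = 2584 + 1597 = 4181
F_{20} = F_{19} + F_{18} = 4181 + 2584 = 6765
F_{21} = F_{20} + F_{19} = 6765 + 4181 = 10946
F_{22} = F_{21} + F_{20} = 10946 + 6765 = 17711
F_{23} = F_{22} + F_{21} = 17711 + 10946 = 28657

28657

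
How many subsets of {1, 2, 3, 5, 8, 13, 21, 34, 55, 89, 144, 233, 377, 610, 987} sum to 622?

622 = 610+8+3+1 = 377+233+8+3+1 = 377+144+89+8+3+1 = … (2 more), for 5 in all.

5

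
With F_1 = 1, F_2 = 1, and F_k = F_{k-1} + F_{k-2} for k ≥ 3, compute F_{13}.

233

Iterating the recurrence up to F_{9} = 34 and F_{8} = 21:
F_{10} = F_{9} + F_{8} = 34 + 21 = 55
F_{11} = F_{10} + F_{9} = 55 + 34 = 89
F_{12} = F_{11} + F_{10} = 89 + 55 = 144
F_{13} = F_{12} + F_{11} = 144 + 89 = 233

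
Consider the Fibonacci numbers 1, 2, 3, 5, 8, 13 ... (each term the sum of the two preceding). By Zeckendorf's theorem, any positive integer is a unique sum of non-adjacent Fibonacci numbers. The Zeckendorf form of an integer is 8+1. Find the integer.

8+1 = 9.

9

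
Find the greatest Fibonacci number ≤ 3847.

2584

2584 ≤ 3847 < 4181, so the largest Fibonacci number not exceeding 3847 is 2584.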